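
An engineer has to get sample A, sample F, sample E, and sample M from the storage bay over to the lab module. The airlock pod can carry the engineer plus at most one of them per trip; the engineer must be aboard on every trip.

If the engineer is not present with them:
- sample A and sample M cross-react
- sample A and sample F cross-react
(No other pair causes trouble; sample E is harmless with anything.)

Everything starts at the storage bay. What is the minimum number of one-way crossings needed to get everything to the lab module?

9

Counting alone: the engineer can take at most 1 across per trip to the lab module, so moving all 4 needs at least 4 loaded trips out, with a return between consecutive ones — at least 7 crossings.
The safety rule pushes this higher. Following every safe sequence of crossings, the most of the 4 that can be at the lab module as the airlock pod arrives there on crossing 7 is 3 — never all 4.
So no plan with fewer than 9 crossings exists, and this one achieves 9:
1. Engineer goes to the lab module with sample A.  [the storage bay: sample E, sample F, sample M | the lab module: sample A]
2. Engineer goes back to the storage bay alone.  [the storage bay: sample E, sample F, sample M | the lab module: sample A]
3. Engineer goes to the lab module with sample F.  [the storage bay: sample E, sample M | the lab module: sample A, sample F]
4. Engineer goes back to the storage bay with sample A.  [the storage bay: sample A, sample E, sample M | the lab module: sample F]
5. Engineer goes to the lab module with sample M.  [the storage bay: sample A, sample E | the lab module: sample F, sample M]
6. Engineer goes back to the storage bay alone.  [the storage bay: sample A, sample E | the lab module: sample F, sample M]
7. Engineer goes to the lab module with sample E.  [the storage bay: sample A | the lab module: sample E, sample F, sample M]
8. Engineer goes back to the storage bay alone.  [the storage bay: sample A | the lab module: sample E, sample F, sample M]
9. Engineer goes to the lab module with sample A.  [the storage bay: — | the lab module: sample A, sample E, sample F, sample M]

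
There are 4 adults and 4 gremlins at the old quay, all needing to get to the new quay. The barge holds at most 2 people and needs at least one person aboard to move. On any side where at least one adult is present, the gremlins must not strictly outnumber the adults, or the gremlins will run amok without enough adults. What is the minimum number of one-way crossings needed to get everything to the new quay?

Following every safe sequence of crossings from the start, the most of the 8 that can be at the new quay as the barge arrives there on crossings 1, 3, 5 is 2, 3, 4 respectively; the best ever achieved is 4 of 8.
From crossing 7 on, no configuration arises that was not already reachable earlier: only 11 distinct safe configurations (who is on which side, and where the barge is) can ever be reached, none of them has everyone across, and every continuation just revisits them. They are: 0 adults + 0 gremlins across (barge back at the start); 0 adults + 1 gremlin across (barge there); 0 adults + 1 gremlin across (barge back at the start); 0 adults + 2 gremlins across (barge there); 0 adults + 2 gremlins across (barge back at the start); 0 adults + 3 gremlins across (barge there); 0 adults + 3 gremlins across (barge back at the start); 0 adults + 4 gremlins across (barge there); 1 adult + 1 gremlin across (barge there); 1 adult + 1 gremlin across (barge back at the start); 2 adults + 2 gremlins across (barge there). So no valid plan exists.

impossible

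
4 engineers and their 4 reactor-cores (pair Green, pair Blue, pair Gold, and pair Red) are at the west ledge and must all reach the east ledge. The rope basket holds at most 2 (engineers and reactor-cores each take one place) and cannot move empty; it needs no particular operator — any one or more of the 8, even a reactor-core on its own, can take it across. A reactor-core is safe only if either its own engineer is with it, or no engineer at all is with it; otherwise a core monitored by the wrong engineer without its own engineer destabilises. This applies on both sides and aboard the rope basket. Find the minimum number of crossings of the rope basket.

impossible

Following every safe sequence of crossings from the start, the most of the 8 that can be at the east ledge as the rope basket arrives there on crossings 1, 3, 5 is 2, 3, 4 respectively; the best ever achieved is 4 of 8.
From crossing 7 on, no configuration arises that was not already reachable earlier: only 44 distinct safe configurations (who is on which side, and where the rope basket is) can ever be reached, none of them has everyone across, and every continuation just revisits them. So no valid plan exists.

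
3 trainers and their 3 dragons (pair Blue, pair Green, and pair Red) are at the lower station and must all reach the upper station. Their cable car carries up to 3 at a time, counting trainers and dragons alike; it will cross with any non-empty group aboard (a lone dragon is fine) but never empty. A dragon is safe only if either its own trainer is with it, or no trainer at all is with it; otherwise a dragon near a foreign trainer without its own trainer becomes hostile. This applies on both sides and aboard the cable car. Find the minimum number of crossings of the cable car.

5

Counting alone: each trip to the upper station takes at most 3 across and each return brings at least 1 back, so after t trips out (and t−1 returns) at most 3t − (t−1) of the 6 are across; that first reaches 6 at t = 3, so at least 5 crossings are needed.
The plan below uses exactly 5 crossings, so it is optimal:
1. dragon Blue and trainer Blue cross → the upper station.
2. trainer Blue crosses ← the lower station.
3. trainer Blue, trainer Green, and trainer Red cross → the upper station.
4. dragon Blue crosses ← the lower station.
5. dragon Blue, dragon Green, and dragon Red cross → the upper station.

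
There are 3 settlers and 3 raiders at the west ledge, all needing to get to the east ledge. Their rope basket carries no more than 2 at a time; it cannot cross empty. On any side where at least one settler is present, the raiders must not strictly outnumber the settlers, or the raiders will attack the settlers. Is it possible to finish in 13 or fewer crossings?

Yes — this plan uses 11 crossings (≤ 13):
1. 2 raiders → the east ledge.  (the west ledge: 3S 1R; the east ledge: 0S 2R)
2. 1 raider ← the west ledge.  (the west ledge: 3S 2R; the east ledge: 0S 1R)
3. 2 raiders → the east ledge.  (the west ledge: 3S 0R; the east ledge: 0S 3R)
4. 1 raider ← the west ledge.  (the west ledge: 3S 1R; the east ledge: 0S 2R)
5. 2 settlers → the east ledge.  (the west ledge: 1S 1R; the east ledge: 2S 2R)
6. 1 settler and 1 raider ← the west ledge.  (the west ledge: 2S 2R; the east ledge: 1S 1R)
7. 2 settlers → the east ledge.  (the west ledge: 0S 2R; the east ledge: 3S 1R)
8. 1 raider ← the west ledge.  (the west ledge: 0S 3R; the east ledge: 3S 0R)
9. 2 raiders → the east ledge.  (the west ledge: 0S 1R; the east ledge: 3S 2R)
10. 1 raider ← the west ledge.  (the west ledge: 0S 2R; the east ledge: 3S 1R)
11. 2 raiders → the east ledge.  (the west ledge: 0S 0R; the east ledge: 3S 3R)

Yes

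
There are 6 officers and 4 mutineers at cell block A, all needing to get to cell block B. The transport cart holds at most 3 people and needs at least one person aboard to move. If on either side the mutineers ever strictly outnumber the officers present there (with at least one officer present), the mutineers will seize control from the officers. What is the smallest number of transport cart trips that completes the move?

Counting alone: each trip to cell block B takes at most 3 across and each return brings at least 1 back, so after t trips out (and t−1 returns) at most 3t − (t−1) of the 10 are across; that first reaches 10 at t = 5, so at least 9 crossings are needed.
The plan below uses exactly 9 crossings, so it is optimal:
1. 2 mutineers → cell block B.  (cell block A: 6O 2M; cell block B: 0O 2M)
2. 1 mutineer ← cell block A.  (cell block A: 6O 3M; cell block B: 0O 1M)
3. 3 mutineers → cell block B.  (cell block A: 6O 0M; cell block B: 0O 4M)
4. 1 mutineer ← cell block A.  (cell block A: 6O 1M; cell block B: 0O 3M)
5. 3 officers → cell block B.  (cell block A: 3O 1M; cell block B: 3O 3M)
6. 1 mutineer ← cell block A.  (cell block A: 3O 2M; cell block B: 3O 2M)
7. 1 officer and 2 mutineers → cell block B.  (cell block A: 2O 0M; cell block B: 4O 4M)
8. 1 mutineer ← cell block A.  (cell block A: 2O 1M; cell block B: 4O 3M)
9. 2 officers and 1 mutineer → cell block B.  (cell block A: 0O 0M; cell block B: 6O 4M)

9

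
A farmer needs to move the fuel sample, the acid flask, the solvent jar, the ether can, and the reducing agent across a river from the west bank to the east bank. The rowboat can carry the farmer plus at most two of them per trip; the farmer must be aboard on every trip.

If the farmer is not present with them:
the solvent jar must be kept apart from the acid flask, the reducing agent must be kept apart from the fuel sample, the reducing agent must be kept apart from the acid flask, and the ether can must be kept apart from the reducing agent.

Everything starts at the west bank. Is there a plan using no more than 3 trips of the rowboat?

No

Counting alone: the farmer can take at most 2 across per trip to the east bank, so moving all 5 needs at least 3 loaded trips out, with a return between consecutive ones — at least 5 crossings.
Since 3 < 5, 3 crossings cannot be enough. (The shortest complete plan in fact takes 5:)
1. Farmer goes to the east bank with the acid flask and the reducing agent.  [the west bank: the ether can, the fuel sample, the solvent jar | the east bank: the acid flask, the reducing agent]
2. Farmer goes back to the west bank with the reducing agent.  [the west bank: the ether can, the fuel sample, the reducing agent, the solvent jar | the east bank: the acid flask]
3. Farmer goes to the east bank with the ether can and the fuel sample.  [the west bank: the reducing agent, the solvent jar | the east bank: the acid flask, the ether can, the fuel sample]
4. Farmer goes back to the west bank alone.  [the west bank: the reducing agent, the solvent jar | the east bank: the acid flask, the ether can, the fuel sample]
5. Farmer goes to the east bank with the reducing agent and the solvent jar.  [the west bank: — | the east bank: the acid flask, the ether can, the fuel sample, the reducing agent, the solvent jar]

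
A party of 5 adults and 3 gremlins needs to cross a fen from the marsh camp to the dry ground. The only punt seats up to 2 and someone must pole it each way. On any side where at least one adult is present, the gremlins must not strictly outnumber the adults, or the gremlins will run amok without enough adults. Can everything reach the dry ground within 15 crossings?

Yes

Yes — this plan uses 13 crossings (≤ 15):
1. 2 gremlins → the dry ground.  (the marsh camp: 5A 1G; the dry ground: 0A 2G)
2. 1 gremlin ← the marsh camp.  (the marsh camp: 5A 2G; the dry ground: 0A 1G)
3. 2 gremlins → the dry ground.  (the marsh camp: 5A 0G; the dry ground: 0A 3G)
4. 1 gremlin ← the marsh camp.  (the marsh camp: 5A 1G; the dry ground: 0A 2G)
5. 2 adults → the dry ground.  (the marsh camp: 3A 1G; the dry ground: 2A 2G)
6. 1 gremlin ← the marsh camp.  (the marsh camp: 3A 2G; the dry ground: 2A 1G)
7. 1 adult and 1 gremlin → the dry ground.  (the marsh camp: 2A 1G; the dry ground: 3A 2G)
8. 1 gremlin ← the marsh camp.  (the marsh camp: 2A 2G; the dry ground: 3A 1G)
9. 2 gremlins → the dry ground.  (the marsh camp: 2A 0G; the dry ground: 3A 3G)
10. 1 gremlin ← the marsh camp.  (the marsh camp: 2A 1G; the dry ground: 3A 2G)
11. 1 adult and 1 gremlin → the dry ground.  (the marsh camp: 1A 0G; the dry ground: 4A 3G)
12. 1 gremlin ← the marsh camp.  (the marsh camp: 1A 1G; the dry ground: 4A 2G)
13. 1 adult and 1 gremlin → the dry ground.  (the marsh camp: 0A 0G; the dry ground: 5A 3G)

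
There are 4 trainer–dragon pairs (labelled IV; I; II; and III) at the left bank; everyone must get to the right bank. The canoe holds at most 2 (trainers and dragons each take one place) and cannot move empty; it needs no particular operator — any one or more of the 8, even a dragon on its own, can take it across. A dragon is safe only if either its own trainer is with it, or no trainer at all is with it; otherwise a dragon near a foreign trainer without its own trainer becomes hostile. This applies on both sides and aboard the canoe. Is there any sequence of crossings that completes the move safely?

No

Following every safe sequence of crossings from the start, the most of the 8 that can be at the right bank as the canoe arrives there on crossings 1, 3, 5 is 2, 3, 4 respectively; the best ever achieved is 4 of 8.
From crossing 7 on, no configuration arises that was not already reachable earlier: only 44 distinct safe configurations (who is on which side, and where the canoe is) can ever be reached, none of them has everyone across, and every continuation just revisits them. So no valid plan exists.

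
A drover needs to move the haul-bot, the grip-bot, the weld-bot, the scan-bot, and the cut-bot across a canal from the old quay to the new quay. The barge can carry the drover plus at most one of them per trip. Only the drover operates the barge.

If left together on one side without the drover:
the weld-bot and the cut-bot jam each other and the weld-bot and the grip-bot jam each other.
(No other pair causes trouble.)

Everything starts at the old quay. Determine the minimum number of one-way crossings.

Counting alone: the drover can take at most 1 across per trip to the new quay, so moving all 5 needs at least 5 loaded trips out, with a return between consecutive ones — at least 9 crossings.
The safety rule pushes this higher. Following every safe sequence of crossings, the most of the 5 that can be at the new quay as the barge arrives there on crossing 9 is 4 — never all 5.
So no plan with fewer than 11 crossings exists, and this one achieves 11:
1. Drover goes to the new quay with the weld-bot.
2. Drover goes back to the old quay alone.
3. Drover goes to the new quay with the haul-bot.
4. Drover goes back to the old quay alone.
5. Drover goes to the new quay with the grip-bot.
6. Drover goes back to the old quay with the weld-bot.
7. Drover goes to the new quay with the cut-bot.
8. Drover goes back to the old quay alone.
9. Drover goes to the new quay with the scan-bot.
10. Drover goes back to the old quay alone.
11. Drover goes to the new quay with the weld-bot.

11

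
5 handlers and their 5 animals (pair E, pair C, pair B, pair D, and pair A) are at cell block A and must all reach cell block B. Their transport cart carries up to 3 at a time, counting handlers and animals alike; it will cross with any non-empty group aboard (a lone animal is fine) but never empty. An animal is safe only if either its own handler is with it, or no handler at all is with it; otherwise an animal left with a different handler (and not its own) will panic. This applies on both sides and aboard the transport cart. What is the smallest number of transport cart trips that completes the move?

11

Counting alone: each trip to cell block B takes at most 3 across and each return brings at least 1 back, so after t trips out (and t−1 returns) at most 3t − (t−1) of the 10 are across; that first reaches 10 at t = 5, so at least 9 crossings are needed.
The safety rule pushes this higher. Following every safe sequence of crossings, the most of the 10 that can be at cell block B as the transport cart arrives there on crossing 9 is 9 — never all 10.
So no plan with fewer than 11 crossings exists, and this one achieves 11:
1. animal E and handler E cross → cell block B.
2. handler E crosses ← cell block A.
3. animal B, animal C, and animal D cross → cell block B.
4. animal E crosses ← cell block A.
5. handler B, handler C, and handler D cross → cell block B.
6. animal C and handler C cross ← cell block A.
7. handler A, handler C, and handler E cross → cell block B.
8. animal B crosses ← cell block A.
9. animal C and animal E cross → cell block B.
10. animal E crosses ← cell block A.
11. animal A, animal B, and animal E cross → cell block B.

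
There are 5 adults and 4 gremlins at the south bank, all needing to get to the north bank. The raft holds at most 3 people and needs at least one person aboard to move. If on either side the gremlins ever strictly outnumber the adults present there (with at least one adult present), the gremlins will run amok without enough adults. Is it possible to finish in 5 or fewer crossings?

No

Counting alone: each trip to the north bank takes at most 3 across and each return brings at least 1 back, so after t trips out (and t−1 returns) at most 3t − (t−1) of the 9 are across; that first reaches 9 at t = 4, so at least 7 crossings are needed.
Since 5 < 7, 5 crossings cannot be enough. (The shortest complete plan in fact takes 7:)
1. 3 gremlins → the north bank.  (the south bank: 5A 1G; the north bank: 0A 3G)
2. 1 gremlin ← the south bank.  (the south bank: 5A 2G; the north bank: 0A 2G)
3. 3 adults → the north bank.  (the south bank: 2A 2G; the north bank: 3A 2G)
4. 1 adult ← the south bank.  (the south bank: 3A 2G; the north bank: 2A 2G)
5. 2 adults and 1 gremlin → the north bank.  (the south bank: 1A 1G; the north bank: 4A 3G)
6. 1 adult ← the south bank.  (the south bank: 2A 1G; the north bank: 3A 3G)
7. 2 adults and 1 gremlin → the north bank.  (the south bank: 0A 0G; the north bank: 5A 4G)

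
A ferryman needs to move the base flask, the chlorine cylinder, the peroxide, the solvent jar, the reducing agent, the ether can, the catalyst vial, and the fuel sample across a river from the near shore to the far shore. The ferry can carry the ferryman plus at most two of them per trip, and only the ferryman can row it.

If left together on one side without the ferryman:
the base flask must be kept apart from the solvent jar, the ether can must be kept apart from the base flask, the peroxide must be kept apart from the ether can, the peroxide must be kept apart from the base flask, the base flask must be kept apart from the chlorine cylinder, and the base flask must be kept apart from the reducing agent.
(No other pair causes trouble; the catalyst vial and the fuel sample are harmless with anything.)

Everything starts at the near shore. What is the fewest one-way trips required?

Counting alone: the ferryman can take at most 2 across per trip to the far shore, so moving all 8 needs at least 4 loaded trips out, with a return between consecutive ones — at least 7 crossings.
The safety rule pushes this higher. Following every safe sequence of crossings, the most of the 8 that can be at the far shore as the ferry arrives there on crossings 7, 9, 11 is 5, 6, 7 respectively — never all 8.
So no plan with fewer than 13 crossings exists, and this one achieves 13:
1. Ferryman goes to the far shore with the base flask and the peroxide.  [the near shore: the catalyst vial, the chlorine cylinder, the ether can, the fuel sample, the reducing agent, the solvent jar | the far shore: the base flask, the peroxide]
2. Ferryman goes back to the near shore with the base flask.  [the near shore: the base flask, the catalyst vial, the chlorine cylinder, the ether can, the fuel sample, the reducing agent, the solvent jar | the far shore: the peroxide]
3. Ferryman goes to the far shore with the base flask and the chlorine cylinder.  [the near shore: the catalyst vial, the ether can, the fuel sample, the reducing agent, the solvent jar | the far shore: the base flask, the chlorine cylinder, the peroxide]
4. Ferryman goes back to the near shore with the base flask.  [the near shore: the base flask, the catalyst vial, the ether can, the fuel sample, the reducing agent, the solvent jar | the far shore: the chlorine cylinder, the peroxide]
5. Ferryman goes to the far shore with the base flask and the solvent jar.  [the near shore: the catalyst vial, the ether can, the fuel sample, the reducing agent | the far shore: the base flask, the chlorine cylinder, the peroxide, the solvent jar]
6. Ferryman goes back to the near shore with the base flask.  [the near shore: the base flask, the catalyst vial, the ether can, the fuel sample, the reducing agent | the far shore: the chlorine cylinder, the peroxide, the solvent jar]
7. Ferryman goes to the far shore with the base flask and the reducing agent.  [the near shore: the catalyst vial, the ether can, the fuel sample | the far shore: the base flask, the chlorine cylinder, the peroxide, the reducing agent, the solvent jar]
8. Ferryman goes back to the near shore with the base flask.  [the near shore: the base flask, the catalyst vial, the ether can, the fuel sample | the far shore: the chlorine cylinder, the peroxide, the reducing agent, the solvent jar]
9. Ferryman goes to the far shore with the base flask and the catalyst vial.  [the near shore: the ether can, the fuel sample | the far shore: the base flask, the catalyst vial, the chlorine cylinder, the peroxide, the reducing agent, the solvent jar]
10. Ferryman goes back to the near shore with the base flask.  [the near shore: the base flask, the ether can, the fuel sample | the far shore: the catalyst vial, the chlorine cylinder, the peroxide, the reducing agent, the solvent jar]
11. Ferryman goes to the far shore with the base flask and the fuel sample.  [the near shore: the ether can | the far shore: the base flask, the catalyst vial, the chlorine cylinder, the fuel sample, the peroxide, the reducing agent, the solvent jar]
12. Ferryman goes back to the near shore with the base flask.  [the near shore: the base flask, the ether can | the far shore: the catalyst vial, the chlorine cylinder, the fuel sample, the peroxide, the reducing agent, the solvent jar]
13. Ferryman goes to the far shore with the base flask and the ether can.  [the near shore: — | the far shore: the base flask, the catalyst vial, the chlorine cylinder, the ether can, the fuel sample, the peroxide, the reducing agent, the solvent jar]

13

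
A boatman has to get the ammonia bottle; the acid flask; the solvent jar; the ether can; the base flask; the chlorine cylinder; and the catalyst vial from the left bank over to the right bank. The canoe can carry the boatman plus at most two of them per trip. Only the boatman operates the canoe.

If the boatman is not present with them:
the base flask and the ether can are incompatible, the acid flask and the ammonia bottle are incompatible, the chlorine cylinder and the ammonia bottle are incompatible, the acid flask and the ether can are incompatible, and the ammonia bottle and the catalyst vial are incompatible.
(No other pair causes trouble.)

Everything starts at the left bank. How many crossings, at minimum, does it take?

9

Counting alone: the boatman can take at most 2 across per trip to the right bank, so moving all 7 needs at least 4 loaded trips out, with a return between consecutive ones — at least 7 crossings.
The safety rule pushes this higher. Following every safe sequence of crossings, the most of the 7 that can be at the right bank as the canoe arrives there on crossing 7 is 6 — never all 7.
So no plan with fewer than 9 crossings exists, and this one achieves 9:
1. Boatman goes to the right bank with the ammonia bottle and the ether can.  [the left bank: the acid flask, the base flask, the catalyst vial, the chlorine cylinder, the solvent jar | the right bank: the ammonia bottle, the ether can]
2. Boatman goes back to the left bank alone.  [the left bank: the acid flask, the base flask, the catalyst vial, the chlorine cylinder, the solvent jar | the right bank: the ammonia bottle, the ether can]
3. Boatman goes to the right bank with the solvent jar.  [the left bank: the acid flask, the base flask, the catalyst vial, the chlorine cylinder | the right bank: the ammonia bottle, the ether can, the solvent jar]
4. Boatman goes back to the left bank alone.  [the left bank: the acid flask, the base flask, the catalyst vial, the chlorine cylinder | the right bank: the ammonia bottle, the ether can, the solvent jar]
5. Boatman goes to the right bank with the acid flask and the base flask.  [the left bank: the catalyst vial, the chlorine cylinder | the right bank: the acid flask, the ammonia bottle, the base flask, the ether can, the solvent jar]
6. Boatman goes back to the left bank with the ammonia bottle and the ether can.  [the left bank: the ammonia bottle, the catalyst vial, the chlorine cylinder, the ether can | the right bank: the acid flask, the base flask, the solvent jar]
7. Boatman goes to the right bank with the catalyst vial and the chlorine cylinder.  [the left bank: the ammonia bottle, the ether can | the right bank: the acid flask, the base flask, the catalyst vial, the chlorine cylinder, the solvent jar]
8. Boatman goes back to the left bank alone.  [the left bank: the ammonia bottle, the ether can | the right bank: the acid flask, the base flask, the catalyst vial, the chlorine cylinder, the solvent jar]
9. Boatman goes to the right bank with the ammonia bottle and the ether can.  [the left bank: — | the right bank: the acid flask, the ammonia bottle, the base flask, the catalyst vial, the chlorine cylinder, the ether can, the solvent jar]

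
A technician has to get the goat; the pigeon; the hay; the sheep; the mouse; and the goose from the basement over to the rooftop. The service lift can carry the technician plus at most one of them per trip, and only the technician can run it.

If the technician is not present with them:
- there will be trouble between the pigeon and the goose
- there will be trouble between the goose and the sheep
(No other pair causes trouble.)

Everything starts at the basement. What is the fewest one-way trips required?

Counting alone: the technician can take at most 1 across per trip to the rooftop, so moving all 6 needs at least 6 loaded trips out, with a return between consecutive ones — at least 11 crossings.
The safety rule pushes this higher. Following every safe sequence of crossings, the most of the 6 that can be at the rooftop as the service lift arrives there on crossing 11 is 5 — never all 6.
So no plan with fewer than 13 crossings exists, and this one achieves 13:
1. Technician goes to the rooftop with the goose.  [the basement: the goat, the hay, the mouse, the pigeon, the sheep | the rooftop: the goose]
2. Technician goes back to the basement alone.  [the basement: the goat, the hay, the mouse, the pigeon, the sheep | the rooftop: the goose]
3. Technician goes to the rooftop with the goat.  [the basement: the hay, the mouse, the pigeon, the sheep | the rooftop: the goat, the goose]
4. Technician goes back to the basement alone.  [the basement: the hay, the mouse, the pigeon, the sheep | the rooftop: the goat, the goose]
5. Technician goes to the rooftop with the pigeon.  [the basement: the hay, the mouse, the sheep | the rooftop: the goat, the goose, the pigeon]
6. Technician goes back to the basement with the goose.  [the basement: the goose, the hay, the mouse, the sheep | the rooftop: the goat, the pigeon]
7. Technician goes to the rooftop with the sheep.  [the basement: the goose, the hay, the mouse | the rooftop: the goat, the pigeon, the sheep]
8. Technician goes back to the basement alone.  [the basement: the goose, the hay, the mouse | the rooftop: the goat, the pigeon, the sheep]
9. Technician goes to the rooftop with the hay.  [the basement: the goose, the mouse | the rooftop: the goat, the hay, the pigeon, the sheep]
10. Technician goes back to the basement alone.  [the basement: the goose, the mouse | the rooftop: the goat, the hay, the pigeon, the sheep]
11. Technician goes to the rooftop with the mouse.  [the basement: the goose | the rooftop: the goat, the hay, the mouse, the pigeon, the sheep]
12. Technician goes back to the basement alone.  [the basement: the goose | the rooftop: the goat, the hay, the mouse, the pigeon, the sheep]
13. Technician goes to the rooftop with the goose.  [the basement: — | the rooftop: the goat, the goose, the hay, the mouse, the pigeon, the sheep]

13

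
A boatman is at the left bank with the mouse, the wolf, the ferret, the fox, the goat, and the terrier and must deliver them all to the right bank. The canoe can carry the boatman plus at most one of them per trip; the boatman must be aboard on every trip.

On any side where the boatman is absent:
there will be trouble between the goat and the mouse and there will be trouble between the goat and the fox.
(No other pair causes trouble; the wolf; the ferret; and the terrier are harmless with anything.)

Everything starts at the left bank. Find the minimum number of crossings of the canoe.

13

Counting alone: the boatman can take at most 1 across per trip to the right bank, so moving all 6 needs at least 6 loaded trips out, with a return between consecutive ones — at least 11 crossings.
The safety rule pushes this higher. Following every safe sequence of crossings, the most of the 6 that can be at the right bank as the canoe arrives there on crossing 11 is 5 — never all 6.
So no plan with fewer than 13 crossings exists, and this one achieves 13:
1. Boatman goes to the right bank with the goat.  [the left bank: the ferret, the fox, the mouse, the terrier, the wolf | the right bank: the goat]
2. Boatman goes back to the left bank alone.  [the left bank: the ferret, the fox, the mouse, the terrier, the wolf | the right bank: the goat]
3. Boatman goes to the right bank with the mouse.  [the left bank: the ferret, the fox, the terrier, the wolf | the right bank: the goat, the mouse]
4. Boatman goes back to the left bank with the goat.  [the left bank: the ferret, the fox, the goat, the terrier, the wolf | the right bank: the mouse]
5. Boatman goes to the right bank with the fox.  [the left bank: the ferret, the goat, the terrier, the wolf | the right bank: the fox, the mouse]
6. Boatman goes back to the left bank alone.  [the left bank: the ferret, the goat, the terrier, the wolf | the right bank: the fox, the mouse]
7. Boatman goes to the right bank with the wolf.  [the left bank: the ferret, the goat, the terrier | the right bank: the fox, the mouse, the wolf]
8. Boatman goes back to the left bank alone.  [the left bank: the ferret, the goat, the terrier | the right bank: the fox, the mouse, the wolf]
9. Boatman goes to the right bank with the ferret.  [the left bank: the goat, the terrier | the right bank: the ferret, the fox, the mouse, the wolf]
10. Boatman goes back to the left bank alone.  [the left bank: the goat, the terrier | the right bank: the ferret, the fox, the mouse, the wolf]
11. Boatman goes to the right bank with the terrier.  [the left bank: the goat | the right bank: the ferret, the fox, the mouse, the terrier, the wolf]
12. Boatman goes back to the left bank alone.  [the left bank: the goat | the right bank: the ferret, the fox, the mouse, the terrier, the wolf]
13. Boatman goes to the right bank with the goat.  [the left bank: — | the right bank: the ferret, the fox, the goat, the mouse, the terrier, the wolf]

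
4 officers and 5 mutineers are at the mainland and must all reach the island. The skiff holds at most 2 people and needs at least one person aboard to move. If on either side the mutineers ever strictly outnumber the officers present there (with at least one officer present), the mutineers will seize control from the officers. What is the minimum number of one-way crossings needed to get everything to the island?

impossible

The mutineers already outnumber the officers at the mainland before anyone moves, so the starting position itself is disallowed.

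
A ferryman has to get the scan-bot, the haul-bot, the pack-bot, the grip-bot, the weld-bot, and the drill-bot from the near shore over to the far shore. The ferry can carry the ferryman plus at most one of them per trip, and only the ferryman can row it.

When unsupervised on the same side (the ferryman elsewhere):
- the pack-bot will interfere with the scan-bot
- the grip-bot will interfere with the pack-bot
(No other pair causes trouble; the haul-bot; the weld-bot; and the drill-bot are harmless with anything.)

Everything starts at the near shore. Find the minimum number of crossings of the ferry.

13

Counting alone: the ferryman can take at most 1 across per trip to the far shore, so moving all 6 needs at least 6 loaded trips out, with a return between consecutive ones — at least 11 crossings.
The safety rule pushes this higher. Following every safe sequence of crossings, the most of the 6 that can be at the far shore as the ferry arrives there on crossing 11 is 5 — never all 6.
So no plan with fewer than 13 crossings exists, and this one achieves 13:
1. Ferryman goes to the far shore with the pack-bot.
2. Ferryman goes back to the near shore alone.
3. Ferryman goes to the far shore with the scan-bot.
4. Ferryman goes back to the near shore with the pack-bot.
5. Ferryman goes to the far shore with the grip-bot.
6. Ferryman goes back to the near shore alone.
7. Ferryman goes to the far shore with the haul-bot.
8. Ferryman goes back to the near shore alone.
9. Ferryman goes to the far shore with the weld-bot.
10. Ferryman goes back to the near shore alone.
11. Ferryman goes to the far shore with the drill-bot.
12. Ferryman goes back to the near shore alone.
13. Ferryman goes to the far shore with the pack-bot.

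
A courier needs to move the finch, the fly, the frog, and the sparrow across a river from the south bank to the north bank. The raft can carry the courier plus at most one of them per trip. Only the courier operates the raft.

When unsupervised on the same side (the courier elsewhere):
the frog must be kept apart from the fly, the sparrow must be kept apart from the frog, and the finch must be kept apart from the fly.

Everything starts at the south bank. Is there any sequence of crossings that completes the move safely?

Whatever the first load, the items left behind include a forbidden pair without the courier. No opening move is safe, so no plan exists.

No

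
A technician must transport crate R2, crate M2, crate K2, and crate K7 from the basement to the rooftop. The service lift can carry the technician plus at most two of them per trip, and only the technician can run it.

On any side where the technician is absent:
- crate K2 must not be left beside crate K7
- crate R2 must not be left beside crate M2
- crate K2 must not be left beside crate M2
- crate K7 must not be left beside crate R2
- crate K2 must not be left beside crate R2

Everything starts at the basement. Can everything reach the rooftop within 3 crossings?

Counting alone: the technician can take at most 2 across per trip to the rooftop, so moving all 4 needs at least 2 loaded trips out, with a return between consecutive ones — at least 3 crossings.
The safety rule pushes this higher. Following every safe sequence of crossings, the most of the 4 that can be at the rooftop as the service lift arrives there on crossing 3 is 3 — never all 4.
So the move cannot be finished within 3 crossings. (The shortest complete plan takes 5:)
1. Technician goes to the rooftop with crate K2 and crate R2.
2. Technician goes back to the basement with crate R2.
3. Technician goes to the rooftop with crate K7 and crate M2.
4. Technician goes back to the basement with crate K2.
5. Technician goes to the rooftop with crate K2 and crate R2.

No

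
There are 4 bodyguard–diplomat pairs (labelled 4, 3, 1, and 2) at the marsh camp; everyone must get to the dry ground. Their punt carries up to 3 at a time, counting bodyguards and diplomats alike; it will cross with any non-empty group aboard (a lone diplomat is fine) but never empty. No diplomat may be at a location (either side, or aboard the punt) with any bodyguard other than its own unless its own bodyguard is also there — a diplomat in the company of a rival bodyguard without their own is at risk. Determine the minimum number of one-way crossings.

9

Counting alone: each trip to the dry ground takes at most 3 across and each return brings at least 1 back, so after t trips out (and t−1 returns) at most 3t − (t−1) of the 8 are across; that first reaches 8 at t = 4, so at least 7 crossings are needed.
The safety rule pushes this higher. Following every safe sequence of crossings, the most of the 8 that can be at the dry ground as the punt arrives there on crossing 7 is 7 — never all 8.
So no plan with fewer than 9 crossings exists, and this one achieves 9:
1. bodyguard 4 and diplomat 4 cross → the dry ground.
2. bodyguard 4 crosses ← the marsh camp.
3. bodyguard 3, bodyguard 4, and diplomat 3 cross → the dry ground.
4. bodyguard 4 and diplomat 4 cross ← the marsh camp.
5. bodyguard 1, bodyguard 2, and bodyguard 4 cross → the dry ground.
6. diplomat 3 crosses ← the marsh camp.
7. diplomat 3 and diplomat 4 cross → the dry ground.
8. diplomat 4 crosses ← the marsh camp.
9. diplomat 1, diplomat 2, and diplomat 4 cross → the dry ground.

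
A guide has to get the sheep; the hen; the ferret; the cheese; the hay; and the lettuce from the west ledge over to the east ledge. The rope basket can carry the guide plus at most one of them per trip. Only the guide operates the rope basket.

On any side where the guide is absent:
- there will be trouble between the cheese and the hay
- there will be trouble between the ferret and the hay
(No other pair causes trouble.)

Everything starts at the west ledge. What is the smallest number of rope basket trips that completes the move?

13

Counting alone: the guide can take at most 1 across per trip to the east ledge, so moving all 6 needs at least 6 loaded trips out, with a return between consecutive ones — at least 11 crossings.
The safety rule pushes this higher. Following every safe sequence of crossings, the most of the 6 that can be at the east ledge as the rope basket arrives there on crossing 11 is 5 — never all 6.
So no plan with fewer than 13 crossings exists, and this one achieves 13:
1. Guide goes to the east ledge with the hay.
2. Guide goes back to the west ledge alone.
3. Guide goes to the east ledge with the sheep.
4. Guide goes back to the west ledge alone.
5. Guide goes to the east ledge with the hen.
6. Guide goes back to the west ledge alone.
7. Guide goes to the east ledge with the ferret.
8. Guide goes back to the west ledge with the hay.
9. Guide goes to the east ledge with the cheese.
10. Guide goes back to the west ledge alone.
11. Guide goes to the east ledge with the lettuce.
12. Guide goes back to the west ledge alone.
13. Guide goes to the east ledge with the hay.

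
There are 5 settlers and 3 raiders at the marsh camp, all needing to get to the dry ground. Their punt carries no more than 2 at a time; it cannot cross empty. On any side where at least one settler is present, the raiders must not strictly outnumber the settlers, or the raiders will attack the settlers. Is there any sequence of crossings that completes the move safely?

Yes

1. 2 raiders → the dry ground.  (the marsh camp: 5S 1R; the dry ground: 0S 2R)
2. 1 raider ← the marsh camp.  (the marsh camp: 5S 2R; the dry ground: 0S 1R)
3. 2 raiders → the dry ground.  (the marsh camp: 5S 0R; the dry ground: 0S 3R)
4. 1 raider ← the marsh camp.  (the marsh camp: 5S 1R; the dry ground: 0S 2R)
5. 2 settlers → the dry ground.  (the marsh camp: 3S 1R; the dry ground: 2S 2R)
6. 1 raider ← the marsh camp.  (the marsh camp: 3S 2R; the dry ground: 2S 1R)
7. 1 settler and 1 raider → the dry ground.  (the marsh camp: 2S 1R; the dry ground: 3S 2R)
8. 1 raider ← the marsh camp.  (the marsh camp: 2S 2R; the dry ground: 3S 1R)
9. 2 raiders → the dry ground.  (the marsh camp: 2S 0R; the dry ground: 3S 3R)
10. 1 raider ← the marsh camp.  (the marsh camp: 2S 1R; the dry ground: 3S 2R)
11. 1 settler and 1 raider → the dry ground.  (the marsh camp: 1S 0R; the dry ground: 4S 3R)
12. 1 raider ← the marsh camp.  (the marsh camp: 1S 1R; the dry ground: 4S 2R)
13. 1 settler and 1 raider → the dry ground.  (the marsh camp: 0S 0R; the dry ground: 5S 3R)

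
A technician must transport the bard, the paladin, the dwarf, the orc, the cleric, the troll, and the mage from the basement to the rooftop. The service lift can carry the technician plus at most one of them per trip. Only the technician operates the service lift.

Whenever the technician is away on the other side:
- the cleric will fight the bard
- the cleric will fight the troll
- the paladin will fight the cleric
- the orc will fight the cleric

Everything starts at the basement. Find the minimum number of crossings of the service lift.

impossible

Following every safe sequence of crossings from the start, the most of the 7 that can be at the rooftop as the service lift arrives there on crossings 1, 3, 5, 7 is 1, 2, 3, 4 respectively; the best ever achieved is 4 of 7.
From crossing 9 on, no configuration arises that was not already reachable earlier: only 44 distinct safe configurations (who is on which side, and where the service lift is) can ever be reached, none of them has everyone across, and every continuation just revisits them. So no valid plan exists.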